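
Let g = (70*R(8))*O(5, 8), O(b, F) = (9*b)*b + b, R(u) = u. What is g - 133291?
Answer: -4491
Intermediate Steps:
O(b, F) = b + 9*b² (O(b, F) = 9*b² + b = b + 9*b²)
g = 128800 (g = (70*8)*(5*(1 + 9*5)) = 560*(5*(1 + 45)) = 560*(5*46) = 560*230 = 128800)
g - 133291 = 128800 - 133291 = -4491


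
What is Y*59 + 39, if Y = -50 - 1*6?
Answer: -3265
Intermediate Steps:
Y = -56 (Y = -50 - 6 = -56)
Y*59 + 39 = -56*59 + 39 = -3304 + 39 = -3265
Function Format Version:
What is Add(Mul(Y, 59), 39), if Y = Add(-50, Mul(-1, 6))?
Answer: -3265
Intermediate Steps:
Y = -56 (Y = Add(-50, -6) = -56)
Add(Mul(Y, 59), 39) = Add(Mul(-56, 59), 39) = Add(-3304, 39) = -3265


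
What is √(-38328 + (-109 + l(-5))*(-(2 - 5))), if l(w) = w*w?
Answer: 2*I*√9645 ≈ 196.42*I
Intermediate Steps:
l(w) = w²
√(-38328 + (-109 + l(-5))*(-(2 - 5))) = √(-38328 + (-109 + (-5)²)*(-(2 - 5))) = √(-38328 + (-109 + 25)*(-1*(-3))) = √(-38328 - 84*3) = √(-38328 - 252) = √(-38580) = 2*I*√9645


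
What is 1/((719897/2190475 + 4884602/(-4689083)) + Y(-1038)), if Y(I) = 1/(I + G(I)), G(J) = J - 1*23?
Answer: -3079928394029725/2197603588350118 ≈ -1.4015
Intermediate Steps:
G(J) = -23 + J (G(J) = J - 23 = -23 + J)
Y(I) = 1/(-23 + 2*I) (Y(I) = 1/(I + (-23 + I)) = 1/(-23 + 2*I))
1/((719897/2190475 + 4884602/(-4689083)) + Y(-1038)) = 1/((719897/2190475 + 4884602/(-4689083)) + 1/(-23 + 2*(-1038))) = 1/((719897*(1/2190475) + 4884602*(-1/4689083)) + 1/(-23 - 2076)) = 1/((719897/2190475 - 4884602/4689083) + 1/(-2099)) = 1/(-1046277397357/1467331297775 - 1/2099) = 1/(-2197603588350118/3079928394029725) = -3079928394029725/2197603588350118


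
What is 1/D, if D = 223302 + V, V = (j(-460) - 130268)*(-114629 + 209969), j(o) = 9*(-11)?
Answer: -1/12428966478 ≈ -8.0457e-11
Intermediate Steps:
j(o) = -99
V = -12429189780 (V = (-99 - 130268)*(-114629 + 209969) = -130367*95340 = -12429189780)
D = -12428966478 (D = 223302 - 12429189780 = -12428966478)
1/D = 1/(-12428966478) = -1/12428966478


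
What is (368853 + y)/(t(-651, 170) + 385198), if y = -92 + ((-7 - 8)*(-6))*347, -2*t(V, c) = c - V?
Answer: 799982/769575 ≈ 1.0395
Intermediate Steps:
t(V, c) = V/2 - c/2 (t(V, c) = -(c - V)/2 = V/2 - c/2)
y = 31138 (y = -92 - 15*(-6)*347 = -92 + 90*347 = -92 + 31230 = 31138)
(368853 + y)/(t(-651, 170) + 385198) = (368853 + 31138)/(((½)*(-651) - ½*170) + 385198) = 399991/((-651/2 - 85) + 385198) = 399991/(-821/2 + 385198) = 399991/(769575/2) = 399991*(2/769575) = 799982/769575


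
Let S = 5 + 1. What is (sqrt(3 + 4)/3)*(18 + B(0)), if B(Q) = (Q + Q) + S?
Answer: 8*sqrt(7) ≈ 21.166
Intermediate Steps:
S = 6
B(Q) = 6 + 2*Q (B(Q) = (Q + Q) + 6 = 2*Q + 6 = 6 + 2*Q)
(sqrt(3 + 4)/3)*(18 + B(0)) = (sqrt(3 + 4)/3)*(18 + (6 + 2*0)) = (sqrt(7)/3)*(18 + (6 + 0)) = (sqrt(7)/3)*(18 + 6) = (sqrt(7)/3)*24 = 8*sqrt(7)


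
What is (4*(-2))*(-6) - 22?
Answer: 26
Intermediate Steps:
(4*(-2))*(-6) - 22 = -8*(-6) - 22 = 48 - 22 = 26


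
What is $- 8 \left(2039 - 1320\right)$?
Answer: $-5752$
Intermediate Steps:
$- 8 \left(2039 - 1320\right) = \left(-8\right) 719 = -5752$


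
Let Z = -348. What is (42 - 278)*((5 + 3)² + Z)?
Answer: 67024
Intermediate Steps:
(42 - 278)*((5 + 3)² + Z) = (42 - 278)*((5 + 3)² - 348) = -236*(8² - 348) = -236*(64 - 348) = -236*(-284) = 67024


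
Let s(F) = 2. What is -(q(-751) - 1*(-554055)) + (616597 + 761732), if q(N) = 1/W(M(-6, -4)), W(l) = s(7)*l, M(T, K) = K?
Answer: 6594193/8 ≈ 8.2427e+5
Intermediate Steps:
W(l) = 2*l
q(N) = -⅛ (q(N) = 1/(2*(-4)) = 1/(-8) = -⅛)
-(q(-751) - 1*(-554055)) + (616597 + 761732) = -(-⅛ - 1*(-554055)) + (616597 + 761732) = -(-⅛ + 554055) + 1378329 = -1*4432439/8 + 1378329 = -4432439/8 + 1378329 = 6594193/8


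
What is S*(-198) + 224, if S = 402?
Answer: -79372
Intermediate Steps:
S*(-198) + 224 = 402*(-198) + 224 = -79596 + 224 = -79372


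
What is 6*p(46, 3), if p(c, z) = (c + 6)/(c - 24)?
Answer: 156/11 ≈ 14.182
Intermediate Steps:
p(c, z) = (6 + c)/(-24 + c)
6*p(46, 3) = 6*((6 + 46)/(-24 + 46)) = 6*(52/22) = 6*((1/22)*52) = 6*(26/11) = 156/11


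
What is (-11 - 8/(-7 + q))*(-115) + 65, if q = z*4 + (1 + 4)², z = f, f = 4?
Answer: 23070/17 ≈ 1357.1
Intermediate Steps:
z = 4
q = 41 (q = 4*4 + (1 + 4)² = 16 + 5² = 16 + 25 = 41)
(-11 - 8/(-7 + q))*(-115) + 65 = (-11 - 8/(-7 + 41))*(-115) + 65 = (-11 - 8/34)*(-115) + 65 = (-11 - 8*1/34)*(-115) + 65 = (-11 - 4/17)*(-115) + 65 = -191/17*(-115) + 65 = 21965/17 + 65 = 23070/17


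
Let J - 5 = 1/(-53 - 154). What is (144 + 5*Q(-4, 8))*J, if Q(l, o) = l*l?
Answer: 231616/207 ≈ 1118.9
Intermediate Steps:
Q(l, o) = l²
J = 1034/207 (J = 5 + 1/(-53 - 154) = 5 + 1/(-207) = 5 - 1/207 = 1034/207 ≈ 4.9952)
(144 + 5*Q(-4, 8))*J = (144 + 5*(-4)²)*(1034/207) = (144 + 5*16)*(1034/207) = (144 + 80)*(1034/207) = 224*(1034/207) = 231616/207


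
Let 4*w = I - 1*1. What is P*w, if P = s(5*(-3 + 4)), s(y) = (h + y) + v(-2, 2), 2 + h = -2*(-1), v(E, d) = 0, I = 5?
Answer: 5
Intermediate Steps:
h = 0 (h = -2 - 2*(-1) = -2 + 2 = 0)
w = 1 (w = (5 - 1*1)/4 = (5 - 1)/4 = (¼)*4 = 1)
s(y) = y (s(y) = (0 + y) + 0 = y + 0 = y)
P = 5 (P = 5*(-3 + 4) = 5*1 = 5)
P*w = 5*1 = 5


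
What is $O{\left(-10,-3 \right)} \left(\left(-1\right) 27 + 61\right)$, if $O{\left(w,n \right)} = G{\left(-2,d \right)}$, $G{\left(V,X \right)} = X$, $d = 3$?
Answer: $102$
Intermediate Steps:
$O{\left(w,n \right)} = 3$
$O{\left(-10,-3 \right)} \left(\left(-1\right) 27 + 61\right) = 3 \left(\left(-1\right) 27 + 61\right) = 3 \left(-27 + 61\right) = 3 \cdot 34 = 102$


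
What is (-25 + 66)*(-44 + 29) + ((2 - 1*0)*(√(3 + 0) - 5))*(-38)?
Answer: -235 - 76*√3 ≈ -366.64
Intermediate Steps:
(-25 + 66)*(-44 + 29) + ((2 - 1*0)*(√(3 + 0) - 5))*(-38) = 41*(-15) + ((2 + 0)*(√3 - 5))*(-38) = -615 + (2*(-5 + √3))*(-38) = -615 + (-10 + 2*√3)*(-38) = -615 + (380 - 76*√3) = -235 - 76*√3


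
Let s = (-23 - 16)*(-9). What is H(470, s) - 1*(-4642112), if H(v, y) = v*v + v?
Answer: 4863482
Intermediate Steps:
s = 351 (s = -39*(-9) = 351)
H(v, y) = v + v**2 (H(v, y) = v**2 + v = v + v**2)
H(470, s) - 1*(-4642112) = 470*(1 + 470) - 1*(-4642112) = 470*471 + 4642112 = 221370 + 4642112 = 4863482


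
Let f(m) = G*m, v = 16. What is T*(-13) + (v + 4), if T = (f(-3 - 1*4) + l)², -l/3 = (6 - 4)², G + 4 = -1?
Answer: -6857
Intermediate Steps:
G = -5 (G = -4 - 1 = -5)
f(m) = -5*m
l = -12 (l = -3*(6 - 4)² = -3*2² = -3*4 = -12)
T = 529 (T = (-5*(-3 - 1*4) - 12)² = (-5*(-3 - 4) - 12)² = (-5*(-7) - 12)² = (35 - 12)² = 23² = 529)
T*(-13) + (v + 4) = 529*(-13) + (16 + 4) = -6877 + 20 = -6857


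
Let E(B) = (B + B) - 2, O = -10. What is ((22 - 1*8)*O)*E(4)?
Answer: -840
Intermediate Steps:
E(B) = -2 + 2*B (E(B) = 2*B - 2 = -2 + 2*B)
((22 - 1*8)*O)*E(4) = ((22 - 1*8)*(-10))*(-2 + 2*4) = ((22 - 8)*(-10))*(-2 + 8) = (14*(-10))*6 = -140*6 = -840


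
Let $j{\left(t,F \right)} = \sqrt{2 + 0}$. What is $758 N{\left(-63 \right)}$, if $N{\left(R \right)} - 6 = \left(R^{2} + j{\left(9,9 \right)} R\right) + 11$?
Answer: $3021388 - 47754 \sqrt{2} \approx 2.9539 \cdot 10^{6}$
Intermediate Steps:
$j{\left(t,F \right)} = \sqrt{2}$
$N{\left(R \right)} = 17 + R^{2} + R \sqrt{2}$ ($N{\left(R \right)} = 6 + \left(\left(R^{2} + \sqrt{2} R\right) + 11\right) = 6 + \left(\left(R^{2} + R \sqrt{2}\right) + 11\right) = 6 + \left(11 + R^{2} + R \sqrt{2}\right) = 17 + R^{2} + R \sqrt{2}$)
$758 N{\left(-63 \right)} = 758 \left(17 + \left(-63\right)^{2} - 63 \sqrt{2}\right) = 758 \left(17 + 3969 - 63 \sqrt{2}\right) = 758 \left(3986 - 63 \sqrt{2}\right) = 3021388 - 47754 \sqrt{2}$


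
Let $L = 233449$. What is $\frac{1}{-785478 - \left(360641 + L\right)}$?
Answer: $- \frac{1}{1379568} \approx -7.2486 \cdot 10^{-7}$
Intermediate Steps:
$\frac{1}{-785478 - \left(360641 + L\right)} = \frac{1}{-785478 - 594090} = \frac{1}{-1379568} = - \frac{1}{1379568}$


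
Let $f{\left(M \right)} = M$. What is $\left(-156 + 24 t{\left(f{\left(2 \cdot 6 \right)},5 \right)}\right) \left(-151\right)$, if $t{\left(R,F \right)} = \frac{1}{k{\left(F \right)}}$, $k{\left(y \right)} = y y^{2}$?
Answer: $\frac{2940876}{125} \approx 23527.0$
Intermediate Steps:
$k{\left(y \right)} = y^{3}$
$t{\left(R,F \right)} = \frac{1}{F^{3}}$
$\left(-156 + 24 t{\left(f{\left(2 \cdot 6 \right)},5 \right)}\right) \left(-151\right) = \left(-156 + \frac{24}{125}\right) \left(-151\right) = \left(- \frac{19476}{125}\right) \left(-151\right) = \frac{2940876}{125}$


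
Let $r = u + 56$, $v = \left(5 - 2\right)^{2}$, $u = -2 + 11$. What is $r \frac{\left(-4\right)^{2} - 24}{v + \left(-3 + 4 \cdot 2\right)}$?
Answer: $- \frac{260}{7} \approx -37.143$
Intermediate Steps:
$u = 9$
$v = 9$ ($v = 3^{2} = 9$)
$r = 65$ ($r = 9 + 56 = 65$)
$r \frac{\left(-4\right)^{2} - 24}{v + \left(-3 + 4 \cdot 2\right)} = 65 \frac{\left(-4\right)^{2} - 24}{9 + \left(-3 + 4 \cdot 2\right)} = 65 \frac{16 - 24}{9 + \left(-3 + 8\right)} = 65 \left(- \frac{8}{9 + 5}\right) = 65 \left(- \frac{8}{14}\right) = 65 \left(\left(-8\right) \frac{1}{14}\right) = 65 \left(- \frac{4}{7}\right) = - \frac{260}{7}$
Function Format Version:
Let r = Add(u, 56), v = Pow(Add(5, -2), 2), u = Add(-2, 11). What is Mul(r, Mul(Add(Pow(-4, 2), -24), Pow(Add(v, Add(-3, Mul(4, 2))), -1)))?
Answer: Rational(-260, 7) ≈ -37.143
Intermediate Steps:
u = 9
v = 9 (v = Pow(3, 2) = 9)
r = 65 (r = Add(9, 56) = 65)
Mul(r, Mul(Add(Pow(-4, 2), -24), Pow(Add(v, Add(-3, Mul(4, 2))), -1))) = Mul(65, Mul(Add(Pow(-4, 2), -24), Pow(Add(9, Add(-3, Mul(4, 2))), -1))) = Mul(65, Mul(Add(16, -24), Pow(Add(9, Add(-3, 8)), -1))) = Mul(65, Mul(-8, Pow(Add(9, 5), -1))) = Mul(65, Mul(-8, Pow(14, -1))) = Mul(65, Mul(-8, Rational(1, 14))) = Mul(65, Rational(-4, 7)) = Rational(-260, 7)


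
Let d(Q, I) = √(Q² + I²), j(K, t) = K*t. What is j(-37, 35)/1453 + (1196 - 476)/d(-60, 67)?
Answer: -1295/1453 + 720*√8089/8089 ≈ 7.1142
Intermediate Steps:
d(Q, I) = √(I² + Q²)
j(-37, 35)/1453 + (1196 - 476)/d(-60, 67) = -37*35/1453 + (1196 - 476)/(√(67² + (-60)²)) = -1295*1/1453 + 720/(√(4489 + 3600)) = -1295/1453 + 720/(√8089) = -1295/1453 + 720*(√8089/8089) = -1295/1453 + 720*√8089/8089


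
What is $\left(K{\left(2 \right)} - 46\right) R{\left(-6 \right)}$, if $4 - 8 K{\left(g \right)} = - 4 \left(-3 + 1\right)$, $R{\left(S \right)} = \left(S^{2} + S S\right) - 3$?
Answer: $- \frac{6417}{2} \approx -3208.5$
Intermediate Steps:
$R{\left(S \right)} = -3 + 2 S^{2}$ ($R{\left(S \right)} = \left(S^{2} + S^{2}\right) - 3 = 2 S^{2} - 3 = -3 + 2 S^{2}$)
$K{\left(g \right)} = - \frac{1}{2}$ ($K{\left(g \right)} = \frac{1}{2} - \frac{\left(-4\right) \left(-3 + 1\right)}{8} = \frac{1}{2} - \frac{\left(-4\right) \left(-2\right)}{8} = \frac{1}{2} - 1 = - \frac{1}{2}$)
$\left(K{\left(2 \right)} - 46\right) R{\left(-6 \right)} = \left(- \frac{1}{2} - 46\right) \left(-3 + 2 \left(-6\right)^{2}\right) = - \frac{93 \left(-3 + 2 \cdot 36\right)}{2} = - \frac{93 \left(-3 + 72\right)}{2} = \left(- \frac{93}{2}\right) 69 = - \frac{6417}{2}$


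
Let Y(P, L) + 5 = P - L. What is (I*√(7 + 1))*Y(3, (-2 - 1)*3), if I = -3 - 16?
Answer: -266*√2 ≈ -376.18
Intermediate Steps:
Y(P, L) = -5 + P - L (Y(P, L) = -5 + (P - L) = -5 + P - L)
I = -19
(I*√(7 + 1))*Y(3, (-2 - 1)*3) = (-19*√(7 + 1))*(-5 + 3 - (-2 - 1)*3) = (-38*√2)*(-5 + 3 - (-3)*3) = (-38*√2)*(-5 + 3 - 1*(-9)) = (-38*√2)*(-5 + 3 + 9) = -38*√2*7 = -266*√2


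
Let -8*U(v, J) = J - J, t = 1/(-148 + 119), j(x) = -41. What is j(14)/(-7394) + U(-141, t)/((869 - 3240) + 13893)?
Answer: 41/7394 ≈ 0.0055450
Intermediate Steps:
t = -1/29 (t = 1/(-29) = -1/29 ≈ -0.034483)
U(v, J) = 0 (U(v, J) = -(J - J)/8 = -1/8*0 = 0)
j(14)/(-7394) + U(-141, t)/((869 - 3240) + 13893) = -41/(-7394) + 0/((869 - 3240) + 13893) = -41*(-1/7394) + 0/(-2371 + 13893) = 41/7394 + 0/11522 = 41/7394 + 0*(1/11522) = 41/7394 + 0 = 41/7394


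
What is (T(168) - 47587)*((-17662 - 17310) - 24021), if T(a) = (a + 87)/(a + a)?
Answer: 314412573387/112 ≈ 2.8073e+9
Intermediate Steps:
T(a) = (87 + a)/(2*a) (T(a) = (87 + a)/((2*a)) = (87 + a)*(1/(2*a)) = (87 + a)/(2*a))
(T(168) - 47587)*((-17662 - 17310) - 24021) = ((½)*(87 + 168)/168 - 47587)*((-17662 - 17310) - 24021) = ((½)*(1/168)*255 - 47587)*(-34972 - 24021) = (85/112 - 47587)*(-58993) = -5329659/112*(-58993) = 314412573387/112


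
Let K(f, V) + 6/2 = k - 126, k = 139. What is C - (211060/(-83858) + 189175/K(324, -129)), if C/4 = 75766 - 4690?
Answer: 22254992177/83858 ≈ 2.6539e+5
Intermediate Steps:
K(f, V) = 10 (K(f, V) = -3 + (139 - 126) = -3 + 13 = 10)
C = 284304 (C = 4*(75766 - 4690) = 4*71076 = 284304)
C - (211060/(-83858) + 189175/K(324, -129)) = 284304 - (211060/(-83858) + 189175/10) = 284304 - (211060*(-1/83858) + 189175*(⅒)) = 284304 - (-105530/41929 + 37835/2) = 284304 - 1*1586172655/83858 = 284304 - 1586172655/83858 = 22254992177/83858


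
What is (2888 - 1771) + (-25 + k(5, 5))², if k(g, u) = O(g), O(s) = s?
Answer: 1517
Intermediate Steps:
k(g, u) = g
(2888 - 1771) + (-25 + k(5, 5))² = (2888 - 1771) + (-25 + 5)² = 1117 + (-20)² = 1117 + 400 = 1517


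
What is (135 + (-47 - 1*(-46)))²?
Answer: 17956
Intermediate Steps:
(135 + (-47 - 1*(-46)))² = (135 + (-47 + 46))² = (135 - 1)² = 134² = 17956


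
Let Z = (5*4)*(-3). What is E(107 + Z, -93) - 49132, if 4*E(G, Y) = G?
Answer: -196481/4 ≈ -49120.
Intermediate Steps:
Z = -60 (Z = 20*(-3) = -60)
E(G, Y) = G/4
E(107 + Z, -93) - 49132 = (107 - 60)/4 - 49132 = (1/4)*47 - 49132 = 47/4 - 49132 = -196481/4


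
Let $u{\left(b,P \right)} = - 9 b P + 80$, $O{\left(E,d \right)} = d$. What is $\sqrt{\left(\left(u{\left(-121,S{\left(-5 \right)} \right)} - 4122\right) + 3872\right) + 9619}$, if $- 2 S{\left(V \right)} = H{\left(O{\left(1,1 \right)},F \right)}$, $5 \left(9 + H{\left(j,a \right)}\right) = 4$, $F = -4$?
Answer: $\frac{\sqrt{1391390}}{10} \approx 117.96$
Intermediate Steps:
$H{\left(j,a \right)} = - \frac{41}{5}$ ($H{\left(j,a \right)} = -9 + \frac{1}{5} \cdot 4 = -9 + \frac{4}{5} = - \frac{41}{5}$)
$S{\left(V \right)} = \frac{41}{10}$ ($S{\left(V \right)} = \left(- \frac{1}{2}\right) \left(- \frac{41}{5}\right) = \frac{41}{10}$)
$u{\left(b,P \right)} = 80 - 9 P b$ ($u{\left(b,P \right)} = - 9 P b + 80 = 80 - 9 P b$)
$\sqrt{\left(\left(u{\left(-121,S{\left(-5 \right)} \right)} - 4122\right) + 3872\right) + 9619} = \sqrt{\left(\left(\left(80 - \frac{369}{10} \left(-121\right)\right) - 4122\right) + 3872\right) + 9619} = \sqrt{\left(\left(\left(80 + \frac{44649}{10}\right) - 4122\right) + 3872\right) + 9619} = \sqrt{\left(\left(\frac{45449}{10} - 4122\right) + 3872\right) + 9619} = \sqrt{\left(\frac{4229}{10} + 3872\right) + 9619} = \sqrt{\frac{42949}{10} + 9619} = \sqrt{\frac{139139}{10}} = \frac{\sqrt{1391390}}{10}$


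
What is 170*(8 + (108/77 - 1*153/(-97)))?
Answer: 13941530/7469 ≈ 1866.6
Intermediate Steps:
170*(8 + (108/77 - 1*153/(-97))) = 170*(8 + (108*(1/77) - 153*(-1/97))) = 170*(8 + (108/77 + 153/97)) = 170*(8 + 22257/7469) = 170*(82009/7469) = 13941530/7469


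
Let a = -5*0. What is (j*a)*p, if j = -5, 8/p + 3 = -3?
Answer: 0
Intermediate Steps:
p = -4/3 (p = 8/(-3 - 3) = 8/(-6) = 8*(-⅙) = -4/3 ≈ -1.3333)
a = 0
(j*a)*p = -5*0*(-4/3) = 0*(-4/3) = 0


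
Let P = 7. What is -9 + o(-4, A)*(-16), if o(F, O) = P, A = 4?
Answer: -121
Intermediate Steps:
o(F, O) = 7
-9 + o(-4, A)*(-16) = -9 + 7*(-16) = -9 - 112 = -121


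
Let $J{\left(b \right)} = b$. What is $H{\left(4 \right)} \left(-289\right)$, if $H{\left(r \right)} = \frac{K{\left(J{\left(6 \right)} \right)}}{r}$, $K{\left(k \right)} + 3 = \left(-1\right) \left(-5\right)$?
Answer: $- \frac{289}{2} \approx -144.5$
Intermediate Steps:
$K{\left(k \right)} = 2$ ($K{\left(k \right)} = -3 - -5 = -3 + 5 = 2$)
$H{\left(r \right)} = \frac{2}{r}$
$H{\left(4 \right)} \left(-289\right) = \frac{2}{4} \left(-289\right) = 2 \cdot \frac{1}{4} \left(-289\right) = \frac{1}{2} \left(-289\right) = - \frac{289}{2}$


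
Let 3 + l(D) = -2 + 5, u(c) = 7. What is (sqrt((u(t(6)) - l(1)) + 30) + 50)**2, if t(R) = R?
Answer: (50 + sqrt(37))**2 ≈ 3145.3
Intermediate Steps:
l(D) = 0 (l(D) = -3 + (-2 + 5) = -3 + 3 = 0)
(sqrt((u(t(6)) - l(1)) + 30) + 50)**2 = (sqrt((7 - 1*0) + 30) + 50)**2 = (sqrt((7 + 0) + 30) + 50)**2 = (sqrt(7 + 30) + 50)**2 = (sqrt(37) + 50)**2 = (50 + sqrt(37))**2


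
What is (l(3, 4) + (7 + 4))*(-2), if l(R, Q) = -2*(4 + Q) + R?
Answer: 4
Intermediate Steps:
l(R, Q) = -8 + R - 2*Q (l(R, Q) = (-8 - 2*Q) + R = -8 + R - 2*Q)
(l(3, 4) + (7 + 4))*(-2) = ((-8 + 3 - 2*4) + (7 + 4))*(-2) = ((-8 + 3 - 8) + 11)*(-2) = (-13 + 11)*(-2) = -2*(-2) = 4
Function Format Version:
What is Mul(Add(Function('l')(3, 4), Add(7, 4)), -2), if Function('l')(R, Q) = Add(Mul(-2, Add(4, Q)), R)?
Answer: 4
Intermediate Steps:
Function('l')(R, Q) = Add(-8, R, Mul(-2, Q)) (Function('l')(R, Q) = Add(Add(-8, Mul(-2, Q)), R) = Add(-8, R, Mul(-2, Q)))
Mul(Add(Function('l')(3, 4), Add(7, 4)), -2) = Mul(Add(Add(-8, 3, Mul(-2, 4)), Add(7, 4)), -2) = Mul(Add(Add(-8, 3, -8), 11), -2) = Mul(Add(-13, 11), -2) = Mul(-2, -2) = 4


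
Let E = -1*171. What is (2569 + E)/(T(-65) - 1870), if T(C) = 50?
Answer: -1199/910 ≈ -1.3176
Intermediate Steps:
E = -171
(2569 + E)/(T(-65) - 1870) = (2569 - 171)/(50 - 1870) = 2398/(-1820) = 2398*(-1/1820) = -1199/910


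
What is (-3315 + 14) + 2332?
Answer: -969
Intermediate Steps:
(-3315 + 14) + 2332 = -3301 + 2332 = -969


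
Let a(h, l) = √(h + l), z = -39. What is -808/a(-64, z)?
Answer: 808*I*√103/103 ≈ 79.615*I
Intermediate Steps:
-808/a(-64, z) = -808/√(-64 - 39) = -808*(-I*√103/103) = -(-808)*I*√103/103 = 808*I*√103/103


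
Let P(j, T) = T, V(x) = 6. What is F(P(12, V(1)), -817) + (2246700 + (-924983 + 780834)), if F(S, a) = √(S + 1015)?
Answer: 2102551 + √1021 ≈ 2.1026e+6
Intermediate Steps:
F(S, a) = √(1015 + S)
F(P(12, V(1)), -817) + (2246700 + (-924983 + 780834)) = √(1015 + 6) + (2246700 + (-924983 + 780834)) = √1021 + (2246700 - 144149) = √1021 + 2102551 = 2102551 + √1021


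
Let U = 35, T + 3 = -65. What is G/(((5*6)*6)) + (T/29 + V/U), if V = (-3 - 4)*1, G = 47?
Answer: -11921/5220 ≈ -2.2837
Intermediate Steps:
T = -68 (T = -3 - 65 = -68)
V = -7 (V = -7*1 = -7)
G/(((5*6)*6)) + (T/29 + V/U) = 47/((5*6)*6) + (-68/29 - 7/35) = 47/(30*6) + (-68*1/29 - 7*1/35) = 47/180 + (-68/29 - ⅕) = (1/180)*47 - 369/145 = 47/180 - 369/145 = -11921/5220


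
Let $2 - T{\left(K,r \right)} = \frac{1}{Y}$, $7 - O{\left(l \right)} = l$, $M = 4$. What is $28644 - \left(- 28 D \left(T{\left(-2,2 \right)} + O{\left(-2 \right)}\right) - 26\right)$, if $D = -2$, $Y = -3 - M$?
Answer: $28046$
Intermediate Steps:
$Y = -7$ ($Y = -3 - 4 = -7$)
$O{\left(l \right)} = 7 - l$
$T{\left(K,r \right)} = \frac{15}{7}$ ($T{\left(K,r \right)} = 2 - \frac{1}{-7} = 2 - - \frac{1}{7} = 2 + \frac{1}{7} = \frac{15}{7}$)
$28644 - \left(- 28 D \left(T{\left(-2,2 \right)} + O{\left(-2 \right)}\right) - 26\right) = 28644 - \left(- 28 \left(- 2 \left(\frac{15}{7} + \left(7 - -2\right)\right)\right) - 26\right) = 28644 - \left(- 28 \left(- 2 \left(\frac{15}{7} + \left(7 + 2\right)\right)\right) - 26\right) = 28644 - \left(- 28 \left(- 2 \left(\frac{15}{7} + 9\right)\right) - 26\right) = 28644 - \left(- 28 \left(\left(-2\right) \frac{78}{7}\right) - 26\right) = 28644 - \left(\left(-28\right) \left(- \frac{156}{7}\right) - 26\right) = 28644 - \left(624 - 26\right) = 28644 - 598 = 28046$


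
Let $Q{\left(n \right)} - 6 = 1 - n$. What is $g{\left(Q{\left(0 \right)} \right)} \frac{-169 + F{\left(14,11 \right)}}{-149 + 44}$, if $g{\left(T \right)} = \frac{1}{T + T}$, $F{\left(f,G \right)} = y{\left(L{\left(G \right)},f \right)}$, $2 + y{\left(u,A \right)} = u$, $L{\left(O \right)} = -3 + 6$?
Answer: $\frac{4}{35} \approx 0.11429$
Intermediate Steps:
$L{\left(O \right)} = 3$
$y{\left(u,A \right)} = -2 + u$
$F{\left(f,G \right)} = 1$ ($F{\left(f,G \right)} = -2 + 3 = 1$)
$Q{\left(n \right)} = 7 - n$ ($Q{\left(n \right)} = 6 - \left(-1 + n\right) = 7 - n$)
$g{\left(T \right)} = \frac{1}{2 T}$
$g{\left(Q{\left(0 \right)} \right)} \frac{-169 + F{\left(14,11 \right)}}{-149 + 44} = \frac{1}{2 \left(7 - 0\right)} \frac{-169 + 1}{-149 + 44} = \frac{1}{2 \left(7 + 0\right)} \left(- \frac{168}{-105}\right) = \frac{1}{2 \cdot 7} \left(\left(-168\right) \left(- \frac{1}{105}\right)\right) = \frac{1}{2} \cdot \frac{1}{7} \cdot \frac{8}{5} = \frac{1}{14} \cdot \frac{8}{5} = \frac{4}{35}$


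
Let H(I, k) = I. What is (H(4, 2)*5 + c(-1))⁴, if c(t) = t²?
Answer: 194481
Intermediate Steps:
(H(4, 2)*5 + c(-1))⁴ = (4*5 + (-1)²)⁴ = (20 + 1)⁴ = 21⁴ = 194481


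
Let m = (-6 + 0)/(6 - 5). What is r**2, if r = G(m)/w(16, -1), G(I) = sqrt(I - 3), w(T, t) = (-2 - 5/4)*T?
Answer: -9/2704 ≈ -0.0033284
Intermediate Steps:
w(T, t) = -13*T/4 (w(T, t) = (-2 - 5*1/4)*T = (-2 - 5/4)*T = -13*T/4)
m = -6 (m = -6/1 = -6*1 = -6)
G(I) = sqrt(-3 + I)
r = -3*I/52 (r = sqrt(-3 - 6)/((-13/4*16)) = sqrt(-9)/(-52) = (3*I)*(-1/52) = -3*I/52 ≈ -0.057692*I)
r**2 = (-3*I/52)**2 = -9/2704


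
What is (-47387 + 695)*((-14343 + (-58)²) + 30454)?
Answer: -909326700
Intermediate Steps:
(-47387 + 695)*((-14343 + (-58)²) + 30454) = -46692*((-14343 + 3364) + 30454) = -46692*(-10979 + 30454) = -46692*19475 = -909326700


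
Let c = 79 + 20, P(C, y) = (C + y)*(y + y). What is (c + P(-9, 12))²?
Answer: 29241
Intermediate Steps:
P(C, y) = 2*y*(C + y) (P(C, y) = (C + y)*(2*y) = 2*y*(C + y))
c = 99
(c + P(-9, 12))² = (99 + 2*12*(-9 + 12))² = (99 + 2*12*3)² = (99 + 72)² = 171² = 29241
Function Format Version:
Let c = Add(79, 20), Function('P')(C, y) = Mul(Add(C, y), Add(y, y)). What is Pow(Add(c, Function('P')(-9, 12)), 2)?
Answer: 29241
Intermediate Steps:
Function('P')(C, y) = Mul(2, y, Add(C, y)) (Function('P')(C, y) = Mul(Add(C, y), Mul(2, y)) = Mul(2, y, Add(C, y)))
c = 99
Pow(Add(c, Function('P')(-9, 12)), 2) = Pow(Add(99, Mul(2, 12, Add(-9, 12))), 2) = Pow(Add(99, Mul(2, 12, 3)), 2) = Pow(Add(99, 72), 2) = Pow(171, 2) = 29241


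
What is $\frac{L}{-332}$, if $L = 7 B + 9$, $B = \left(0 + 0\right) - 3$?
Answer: $\frac{3}{83} \approx 0.036145$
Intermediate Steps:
$B = -3$ ($B = 0 - 3 = -3$)
$L = -12$ ($L = 7 \left(-3\right) + 9 = -21 + 9 = -12$)
$\frac{L}{-332} = - \frac{12}{-332} = \left(-12\right) \left(- \frac{1}{332}\right) = \frac{3}{83}$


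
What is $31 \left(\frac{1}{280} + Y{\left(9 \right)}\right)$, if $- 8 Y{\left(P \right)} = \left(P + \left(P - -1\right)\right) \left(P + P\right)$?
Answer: $- \frac{371039}{280} \approx -1325.1$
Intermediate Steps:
$Y{\left(P \right)} = - \frac{P \left(1 + 2 P\right)}{4}$ ($Y{\left(P \right)} = - \frac{\left(P + \left(P - -1\right)\right) \left(P + P\right)}{8} = - \frac{\left(P + \left(P + 1\right)\right) 2 P}{8} = - \frac{\left(P + \left(1 + P\right)\right) 2 P}{8} = - \frac{\left(1 + 2 P\right) 2 P}{8} = - \frac{2 P \left(1 + 2 P\right)}{8} = - \frac{P \left(1 + 2 P\right)}{4}$)
$31 \left(\frac{1}{280} + Y{\left(9 \right)}\right) = 31 \left(\frac{1}{280} - \frac{9 \left(1 + 2 \cdot 9\right)}{4}\right) = 31 \left(\frac{1}{280} - \frac{9 \left(1 + 18\right)}{4}\right) = 31 \left(\frac{1}{280} - \frac{9}{4} \cdot 19\right) = 31 \left(\frac{1}{280} - \frac{171}{4}\right) = 31 \left(- \frac{11969}{280}\right) = - \frac{371039}{280}$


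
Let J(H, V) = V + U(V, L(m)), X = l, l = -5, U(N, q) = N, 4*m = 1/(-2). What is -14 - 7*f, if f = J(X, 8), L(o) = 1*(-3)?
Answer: -126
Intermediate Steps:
m = -⅛ (m = (¼)/(-2) = (¼)*(-½) = -⅛ ≈ -0.12500)
L(o) = -3
X = -5
J(H, V) = 2*V (J(H, V) = V + V = 2*V)
f = 16 (f = 2*8 = 16)
-14 - 7*f = -14 - 7*16 = -14 - 112 = -126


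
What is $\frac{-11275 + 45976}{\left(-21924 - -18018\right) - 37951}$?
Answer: $- \frac{34701}{41857} \approx -0.82904$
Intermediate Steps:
$\frac{-11275 + 45976}{\left(-21924 - -18018\right) - 37951} = \frac{34701}{\left(-21924 + 18018\right) - 37951} = \frac{34701}{-3906 - 37951} = \frac{34701}{-41857} = 34701 \left(- \frac{1}{41857}\right) = - \frac{34701}{41857}$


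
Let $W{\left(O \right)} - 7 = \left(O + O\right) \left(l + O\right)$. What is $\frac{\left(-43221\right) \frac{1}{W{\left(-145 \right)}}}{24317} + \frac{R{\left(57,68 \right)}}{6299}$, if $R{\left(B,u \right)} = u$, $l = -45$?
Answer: $\frac{30283420471}{2813630850927} \approx 0.010763$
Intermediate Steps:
$W{\left(O \right)} = 7 + 2 O \left(-45 + O\right)$ ($W{\left(O \right)} = 7 + \left(O + O\right) \left(-45 + O\right) = 7 + 2 O \left(-45 + O\right)$)
$\frac{\left(-43221\right) \frac{1}{W{\left(-145 \right)}}}{24317} + \frac{R{\left(57,68 \right)}}{6299} = \frac{\left(-43221\right) \frac{1}{7 - -13050 + 2 \left(-145\right)^{2}}}{24317} + \frac{68}{6299} = - \frac{43221}{7 + 13050 + 2 \cdot 21025} \cdot \frac{1}{24317} + 68 \cdot \frac{1}{6299} = - \frac{43221}{7 + 13050 + 42050} \cdot \frac{1}{24317} + \frac{68}{6299} = - \frac{43221}{55107} \cdot \frac{1}{24317} + \frac{68}{6299} = \left(-43221\right) \frac{1}{55107} \cdot \frac{1}{24317} + \frac{68}{6299} = \left(- \frac{14407}{18369}\right) \frac{1}{24317} + \frac{68}{6299} = - \frac{14407}{446678973} + \frac{68}{6299} = \frac{30283420471}{2813630850927}$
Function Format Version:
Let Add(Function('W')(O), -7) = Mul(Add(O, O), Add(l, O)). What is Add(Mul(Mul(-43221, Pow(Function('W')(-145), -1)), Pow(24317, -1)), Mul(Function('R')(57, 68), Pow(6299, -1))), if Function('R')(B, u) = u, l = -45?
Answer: Rational(30283420471, 2813630850927) ≈ 0.010763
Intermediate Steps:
Function('W')(O) = Add(7, Mul(2, O, Add(-45, O))) (Function('W')(O) = Add(7, Mul(Add(O, O), Add(-45, O))) = Add(7, Mul(Mul(2, O), Add(-45, O))) = Add(7, Mul(2, O, Add(-45, O))))
Add(Mul(Mul(-43221, Pow(Function('W')(-145), -1)), Pow(24317, -1)), Mul(Function('R')(57, 68), Pow(6299, -1))) = Add(Mul(Mul(-43221, Pow(Add(7, Mul(-90, -145), Mul(2, Pow(-145, 2))), -1)), Pow(24317, -1)), Mul(68, Pow(6299, -1))) = Add(Mul(Mul(-43221, Pow(Add(7, 13050, Mul(2, 21025)), -1)), Rational(1, 24317)), Mul(68, Rational(1, 6299))) = Add(Mul(Mul(-43221, Pow(Add(7, 13050, 42050), -1)), Rational(1, 24317)), Rational(68, 6299)) = Add(Mul(Mul(-43221, Pow(55107, -1)), Rational(1, 24317)), Rational(68, 6299)) = Add(Mul(Mul(-43221, Rational(1, 55107)), Rational(1, 24317)), Rational(68, 6299)) = Add(Mul(Rational(-14407, 18369), Rational(1, 24317)), Rational(68, 6299)) = Add(Rational(-14407, 446678973), Rational(68, 6299)) = Rational(30283420471, 2813630850927)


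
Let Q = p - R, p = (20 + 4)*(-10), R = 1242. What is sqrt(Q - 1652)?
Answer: I*sqrt(3134) ≈ 55.982*I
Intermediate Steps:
p = -240 (p = 24*(-10) = -240)
Q = -1482 (Q = -240 - 1*1242 = -240 - 1242 = -1482)
sqrt(Q - 1652) = sqrt(-1482 - 1652) = sqrt(-3134) = I*sqrt(3134)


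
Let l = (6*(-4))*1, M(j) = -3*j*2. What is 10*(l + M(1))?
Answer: -300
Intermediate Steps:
M(j) = -6*j
l = -24 (l = -24*1 = -24)
10*(l + M(1)) = 10*(-24 - 6*1) = 10*(-24 - 6) = 10*(-30) = -300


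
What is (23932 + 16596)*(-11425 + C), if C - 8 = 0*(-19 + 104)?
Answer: -462708176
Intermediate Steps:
C = 8 (C = 8 + 0*(-19 + 104) = 8 + 0*85 = 8 + 0 = 8)
(23932 + 16596)*(-11425 + C) = (23932 + 16596)*(-11425 + 8) = 40528*(-11417) = -462708176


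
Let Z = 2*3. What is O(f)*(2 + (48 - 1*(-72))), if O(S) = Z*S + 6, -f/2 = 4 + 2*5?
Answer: -19764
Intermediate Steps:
f = -28 (f = -2*(4 + 2*5) = -2*(4 + 10) = -2*14 = -28)
Z = 6
O(S) = 6 + 6*S (O(S) = 6*S + 6 = 6 + 6*S)
O(f)*(2 + (48 - 1*(-72))) = (6 + 6*(-28))*(2 + (48 - 1*(-72))) = (6 - 168)*(2 + (48 + 72)) = -162*(2 + 120) = -162*122 = -19764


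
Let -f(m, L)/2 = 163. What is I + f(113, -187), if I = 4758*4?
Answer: 18706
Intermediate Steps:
f(m, L) = -326 (f(m, L) = -2*163 = -326)
I = 19032
I + f(113, -187) = 19032 - 326 = 18706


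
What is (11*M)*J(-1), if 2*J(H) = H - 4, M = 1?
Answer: -55/2 ≈ -27.500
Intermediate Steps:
J(H) = -2 + H/2 (J(H) = (H - 4)/2 = (-4 + H)/2 = -2 + H/2)
(11*M)*J(-1) = (11*1)*(-2 + (½)*(-1)) = 11*(-2 - ½) = 11*(-5/2) = -55/2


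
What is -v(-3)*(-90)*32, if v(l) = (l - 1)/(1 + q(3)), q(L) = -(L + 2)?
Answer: 2880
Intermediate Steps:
q(L) = -2 - L (q(L) = -(2 + L) = -2 - L)
v(l) = ¼ - l/4 (v(l) = (l - 1)/(1 + (-2 - 1*3)) = (-1 + l)/(1 + (-2 - 3)) = (-1 + l)/(1 - 5) = (-1 + l)/(-4) = (-1 + l)*(-¼) = ¼ - l/4)
-v(-3)*(-90)*32 = -(¼ - ¼*(-3))*(-90)*32 = -(¼ + ¾)*(-90)*32 = -1*(-90)*32 = -(-90)*32 = -1*(-2880) = 2880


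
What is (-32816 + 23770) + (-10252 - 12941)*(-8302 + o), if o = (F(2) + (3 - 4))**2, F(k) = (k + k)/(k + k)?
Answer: 192539240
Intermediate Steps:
F(k) = 1 (F(k) = (2*k)/((2*k)) = (2*k)*(1/(2*k)) = 1)
o = 0 (o = (1 + (3 - 4))**2 = (1 - 1)**2 = 0**2 = 0)
(-32816 + 23770) + (-10252 - 12941)*(-8302 + o) = (-32816 + 23770) + (-10252 - 12941)*(-8302 + 0) = -9046 - 23193*(-8302) = -9046 + 192548286 = 192539240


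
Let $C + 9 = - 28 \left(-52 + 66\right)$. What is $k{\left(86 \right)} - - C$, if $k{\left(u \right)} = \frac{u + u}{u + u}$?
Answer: $-400$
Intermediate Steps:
$k{\left(u \right)} = 1$ ($k{\left(u \right)} = \frac{2 u}{2 u} = 2 u \frac{1}{2 u} = 1$)
$C = -401$ ($C = -9 - 28 \left(-52 + 66\right) = -9 - 392 = -401$)
$k{\left(86 \right)} - - C = 1 - \left(-1\right) \left(-401\right) = 1 - 401 = -400$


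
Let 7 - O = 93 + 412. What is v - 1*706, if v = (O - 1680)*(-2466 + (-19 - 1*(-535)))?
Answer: 4246394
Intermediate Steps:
O = -498 (O = 7 - (93 + 412) = 7 - 1*505 = 7 - 505 = -498)
v = 4247100 (v = (-498 - 1680)*(-2466 + (-19 - 1*(-535))) = -2178*(-2466 + (-19 + 535)) = -2178*(-2466 + 516) = -2178*(-1950) = 4247100)
v - 1*706 = 4247100 - 1*706 = 4247100 - 706 = 4246394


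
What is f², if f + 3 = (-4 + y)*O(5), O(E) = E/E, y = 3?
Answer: 16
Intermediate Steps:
O(E) = 1
f = -4 (f = -3 + (-4 + 3)*1 = -3 - 1*1 = -3 - 1 = -4)
f² = (-4)² = 16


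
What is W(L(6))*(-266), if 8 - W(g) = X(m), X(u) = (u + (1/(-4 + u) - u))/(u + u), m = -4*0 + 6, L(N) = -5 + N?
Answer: -25403/12 ≈ -2116.9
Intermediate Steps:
m = 6 (m = 0 + 6 = 6)
X(u) = 1/(2*u*(-4 + u)) (X(u) = 1/((-4 + u)*((2*u))) = (1/(2*u))/(-4 + u) = 1/(2*u*(-4 + u)))
W(g) = 191/24 (W(g) = 8 - 1/(2*6*(-4 + 6)) = 8 - 1/(2*6*2) = 8 - 1*1/24 = 8 - 1/24 = 191/24)
W(L(6))*(-266) = (191/24)*(-266) = -25403/12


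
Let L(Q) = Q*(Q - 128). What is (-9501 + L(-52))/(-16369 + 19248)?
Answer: -141/2879 ≈ -0.048975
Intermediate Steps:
L(Q) = Q*(-128 + Q)
(-9501 + L(-52))/(-16369 + 19248) = (-9501 - 52*(-128 - 52))/(-16369 + 19248) = (-9501 - 52*(-180))/2879 = (-9501 + 9360)*(1/2879) = -141*1/2879 = -141/2879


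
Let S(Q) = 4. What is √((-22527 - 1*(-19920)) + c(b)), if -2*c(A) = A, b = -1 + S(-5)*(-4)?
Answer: I*√10394/2 ≈ 50.975*I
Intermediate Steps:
b = -17 (b = -1 + 4*(-4) = -1 - 16 = -17)
c(A) = -A/2
√((-22527 - 1*(-19920)) + c(b)) = √((-22527 - 1*(-19920)) - ½*(-17)) = √((-22527 + 19920) + 17/2) = √(-2607 + 17/2) = √(-5197/2) = I*√10394/2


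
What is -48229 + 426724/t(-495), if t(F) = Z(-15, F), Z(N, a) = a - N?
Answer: -5894161/120 ≈ -49118.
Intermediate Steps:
t(F) = 15 + F (t(F) = F - 1*(-15) = F + 15 = 15 + F)
-48229 + 426724/t(-495) = -48229 + 426724/(15 - 495) = -48229 + 426724/(-480) = -48229 + 426724*(-1/480) = -48229 - 106681/120 = -5894161/120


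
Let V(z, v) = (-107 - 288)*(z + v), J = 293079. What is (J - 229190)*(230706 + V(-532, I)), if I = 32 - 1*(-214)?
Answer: 21957115964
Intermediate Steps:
I = 246 (I = 32 + 214 = 246)
V(z, v) = -395*v - 395*z (V(z, v) = -395*(v + z) = -395*v - 395*z)
(J - 229190)*(230706 + V(-532, I)) = (293079 - 229190)*(230706 + (-395*246 - 395*(-532))) = 63889*(230706 + (-97170 + 210140)) = 63889*(230706 + 112970) = 63889*343676 = 21957115964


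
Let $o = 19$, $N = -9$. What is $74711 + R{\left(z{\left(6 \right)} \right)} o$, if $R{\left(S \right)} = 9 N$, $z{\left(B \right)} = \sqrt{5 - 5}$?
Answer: $73172$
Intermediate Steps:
$z{\left(B \right)} = 0$ ($z{\left(B \right)} = \sqrt{0} = 0$)
$R{\left(S \right)} = -81$ ($R{\left(S \right)} = 9 \left(-9\right) = -81$)
$74711 + R{\left(z{\left(6 \right)} \right)} o = 74711 - 1539 = 73172$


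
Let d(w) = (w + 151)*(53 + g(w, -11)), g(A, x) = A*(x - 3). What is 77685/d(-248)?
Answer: -5179/22795 ≈ -0.22720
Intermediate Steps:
g(A, x) = A*(-3 + x)
d(w) = (53 - 14*w)*(151 + w) (d(w) = (w + 151)*(53 + w*(-3 - 11)) = (151 + w)*(53 + w*(-14)) = (151 + w)*(53 - 14*w) = (53 - 14*w)*(151 + w))
77685/d(-248) = 77685/(8003 - 2061*(-248) - 14*(-248)²) = 77685/(8003 + 511128 - 14*61504) = 77685/(8003 + 511128 - 861056) = 77685/(-341925) = 77685*(-1/341925) = -5179/22795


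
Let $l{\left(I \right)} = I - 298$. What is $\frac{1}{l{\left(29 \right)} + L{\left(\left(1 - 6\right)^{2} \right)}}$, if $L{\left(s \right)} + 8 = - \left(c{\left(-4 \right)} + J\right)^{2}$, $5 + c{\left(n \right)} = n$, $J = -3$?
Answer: $- \frac{1}{421} \approx -0.0023753$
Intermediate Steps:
$c{\left(n \right)} = -5 + n$
$l{\left(I \right)} = -298 + I$
$L{\left(s \right)} = -152$ ($L{\left(s \right)} = -8 - \left(\left(-5 - 4\right) - 3\right)^{2} = -8 - \left(-9 - 3\right)^{2} = -8 - \left(-12\right)^{2} = -8 - 144 = -152$)
$\frac{1}{l{\left(29 \right)} + L{\left(\left(1 - 6\right)^{2} \right)}} = \frac{1}{\left(-298 + 29\right) - 152} = \frac{1}{-269 - 152} = \frac{1}{-421} = - \frac{1}{421}$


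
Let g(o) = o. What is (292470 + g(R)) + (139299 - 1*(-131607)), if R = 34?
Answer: 563410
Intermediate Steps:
(292470 + g(R)) + (139299 - 1*(-131607)) = (292470 + 34) + (139299 - 1*(-131607)) = 292504 + (139299 + 131607) = 292504 + 270906 = 563410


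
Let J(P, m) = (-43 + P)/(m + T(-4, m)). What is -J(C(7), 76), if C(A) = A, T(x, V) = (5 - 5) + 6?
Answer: 18/41 ≈ 0.43902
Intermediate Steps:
T(x, V) = 6 (T(x, V) = 0 + 6 = 6)
J(P, m) = (-43 + P)/(6 + m) (J(P, m) = (-43 + P)/(m + 6) = (-43 + P)/(6 + m))
-J(C(7), 76) = -(-43 + 7)/(6 + 76) = -(-36)/82 = -1*(-18/41) = 18/41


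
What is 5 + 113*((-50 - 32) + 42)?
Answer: -4515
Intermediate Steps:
5 + 113*((-50 - 32) + 42) = 5 + 113*(-82 + 42) = 5 + 113*(-40) = 5 - 4520 = -4515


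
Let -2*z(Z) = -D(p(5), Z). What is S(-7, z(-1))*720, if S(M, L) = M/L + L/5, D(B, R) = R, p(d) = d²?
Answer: 10008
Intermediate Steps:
z(Z) = Z/2 (z(Z) = -(-1)*Z/2 = Z/2)
S(M, L) = L/5 + M/L (S(M, L) = M/L + L*(⅕) = M/L + L/5 = L/5 + M/L)
S(-7, z(-1))*720 = (((½)*(-1))/5 - 7/((½)*(-1)))*720 = ((⅕)*(-½) - 7/(-½))*720 = (-⅒ - 7*(-2))*720 = (-⅒ + 14)*720 = (139/10)*720 = 10008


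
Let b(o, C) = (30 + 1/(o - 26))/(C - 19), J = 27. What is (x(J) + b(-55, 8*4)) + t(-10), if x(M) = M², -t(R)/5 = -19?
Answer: 870101/1053 ≈ 826.31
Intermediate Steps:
t(R) = 95 (t(R) = -5*(-19) = 95)
b(o, C) = (30 + 1/(-26 + o))/(-19 + C)
(x(J) + b(-55, 8*4)) + t(-10) = (27² + (-779 + 30*(-55))/(494 - 208*4 - 19*(-55) + (8*4)*(-55))) + 95 = (729 + (-779 - 1650)/(494 - 26*32 + 1045 + 32*(-55))) + 95 = (729 - 2429/(494 - 832 + 1045 - 1760)) + 95 = (729 - 2429/(-1053)) + 95 = (729 - 1/1053*(-2429)) + 95 = (729 + 2429/1053) + 95 = 770066/1053 + 95 = 870101/1053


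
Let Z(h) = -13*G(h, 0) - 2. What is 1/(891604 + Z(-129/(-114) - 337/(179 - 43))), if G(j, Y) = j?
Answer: 2584/2303944795 ≈ 1.1216e-6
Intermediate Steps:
Z(h) = -2 - 13*h (Z(h) = -13*h - 2 = -2 - 13*h)
1/(891604 + Z(-129/(-114) - 337/(179 - 43))) = 1/(891604 + (-2 - 13*(-129/(-114) - 337/(179 - 43)))) = 1/(891604 + (-2 - 13*(-129*(-1/114) - 337/136))) = 1/(891604 + (-2 - 13*(43/38 - 337*1/136))) = 1/(891604 + (-2 - 13*(43/38 - 337/136))) = 1/(891604 + (-2 - 13*(-3479/2584))) = 1/(891604 + (-2 + 45227/2584)) = 1/(891604 + 40059/2584) = 1/(2303944795/2584) = 2584/2303944795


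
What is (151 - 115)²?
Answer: 1296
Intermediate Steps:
(151 - 115)² = 36² = 1296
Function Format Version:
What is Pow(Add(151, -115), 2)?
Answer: 1296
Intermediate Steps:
Pow(Add(151, -115), 2) = Pow(36, 2) = 1296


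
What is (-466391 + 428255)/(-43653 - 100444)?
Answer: 38136/144097 ≈ 0.26466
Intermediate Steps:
(-466391 + 428255)/(-43653 - 100444) = -38136/(-144097) = -38136*(-1/144097) = 38136/144097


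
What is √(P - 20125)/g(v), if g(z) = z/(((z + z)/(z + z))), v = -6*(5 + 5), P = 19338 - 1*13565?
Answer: -I*√897/15 ≈ -1.9967*I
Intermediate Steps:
P = 5773 (P = 19338 - 13565 = 5773)
v = -60 (v = -6*10 = -60)
g(z) = z (g(z) = z/(((2*z)/((2*z)))) = z/(((2*z)*(1/(2*z)))) = z/1 = z*1 = z)
√(P - 20125)/g(v) = √(5773 - 20125)/(-60) = √(-14352)*(-1/60) = (4*I*√897)*(-1/60) = -I*√897/15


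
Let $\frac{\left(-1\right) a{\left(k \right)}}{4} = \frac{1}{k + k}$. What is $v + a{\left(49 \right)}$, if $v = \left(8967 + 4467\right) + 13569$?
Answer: $\frac{1323145}{49} \approx 27003.0$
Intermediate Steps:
$a{\left(k \right)} = - \frac{2}{k}$ ($a{\left(k \right)} = - \frac{4}{k + k} = - \frac{4}{2 k} = - 4 \frac{1}{2 k} = - \frac{2}{k}$)
$v = 27003$ ($v = 13434 + 13569 = 27003$)
$v + a{\left(49 \right)} = 27003 - \frac{2}{49} = \frac{1323145}{49}$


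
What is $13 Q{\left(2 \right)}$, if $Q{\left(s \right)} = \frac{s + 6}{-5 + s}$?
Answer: $- \frac{104}{3} \approx -34.667$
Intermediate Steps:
$Q{\left(s \right)} = \frac{6 + s}{-5 + s}$
$13 Q{\left(2 \right)} = 13 \frac{6 + 2}{-5 + 2} = 13 \frac{1}{-3} \cdot 8 = 13 \left(\left(- \frac{1}{3}\right) 8\right) = 13 \left(- \frac{8}{3}\right) = - \frac{104}{3}$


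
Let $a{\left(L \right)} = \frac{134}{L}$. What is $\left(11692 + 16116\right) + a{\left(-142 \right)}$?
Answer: $\frac{1974301}{71} \approx 27807.0$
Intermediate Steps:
$\left(11692 + 16116\right) + a{\left(-142 \right)} = \left(11692 + 16116\right) + \frac{134}{-142} = 27808 + 134 \left(- \frac{1}{142}\right) = 27808 - \frac{67}{71} = \frac{1974301}{71}$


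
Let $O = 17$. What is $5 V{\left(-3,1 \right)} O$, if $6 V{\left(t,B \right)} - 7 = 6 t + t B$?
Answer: $- \frac{595}{3} \approx -198.33$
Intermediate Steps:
$V{\left(t,B \right)} = \frac{7}{6} + t + \frac{B t}{6}$ ($V{\left(t,B \right)} = \frac{7}{6} + \frac{6 t + t B}{6} = \frac{7}{6} + \frac{6 t + B t}{6} = \frac{7}{6} + \left(t + \frac{B t}{6}\right) = \frac{7}{6} + t + \frac{B t}{6}$)
$5 V{\left(-3,1 \right)} O = 5 \left(\frac{7}{6} - 3 + \frac{1}{6} \cdot 1 \left(-3\right)\right) 17 = 5 \left(\frac{7}{6} - 3 - \frac{1}{2}\right) 17 = 5 \left(- \frac{7}{3}\right) 17 = \left(- \frac{35}{3}\right) 17 = - \frac{595}{3}$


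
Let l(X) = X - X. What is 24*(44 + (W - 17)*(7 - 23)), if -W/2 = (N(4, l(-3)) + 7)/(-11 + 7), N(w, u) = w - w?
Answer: 6240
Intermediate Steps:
l(X) = 0
N(w, u) = 0
W = 7/2 (W = -2*(0 + 7)/(-11 + 7) = -14/(-4) = -14*(-1)/4 = -2*(-7/4) = 7/2 ≈ 3.5000)
24*(44 + (W - 17)*(7 - 23)) = 24*(44 + (7/2 - 17)*(7 - 23)) = 24*(44 - 27/2*(-16)) = 24*(44 + 216) = 24*260 = 6240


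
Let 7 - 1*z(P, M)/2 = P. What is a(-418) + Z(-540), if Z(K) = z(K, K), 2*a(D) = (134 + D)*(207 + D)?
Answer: 31056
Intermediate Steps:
z(P, M) = 14 - 2*P
a(D) = (134 + D)*(207 + D)/2 (a(D) = ((134 + D)*(207 + D))/2 = (134 + D)*(207 + D)/2)
Z(K) = 14 - 2*K
a(-418) + Z(-540) = (13869 + (½)*(-418)² + (341/2)*(-418)) + (14 - 2*(-540)) = (13869 + (½)*174724 - 71269) + (14 + 1080) = (13869 + 87362 - 71269) + 1094 = 29962 + 1094 = 31056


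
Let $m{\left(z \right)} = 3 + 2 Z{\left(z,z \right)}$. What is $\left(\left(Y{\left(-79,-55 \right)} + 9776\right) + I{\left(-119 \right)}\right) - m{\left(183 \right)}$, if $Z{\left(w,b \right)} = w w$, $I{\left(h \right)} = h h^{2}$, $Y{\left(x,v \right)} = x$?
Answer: $-1742443$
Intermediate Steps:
$I{\left(h \right)} = h^{3}$
$Z{\left(w,b \right)} = w^{2}$
$m{\left(z \right)} = 3 + 2 z^{2}$
$\left(\left(Y{\left(-79,-55 \right)} + 9776\right) + I{\left(-119 \right)}\right) - m{\left(183 \right)} = \left(\left(-79 + 9776\right) + \left(-119\right)^{3}\right) - \left(3 + 2 \cdot 183^{2}\right) = \left(9697 - 1685159\right) - \left(3 + 2 \cdot 33489\right) = -1675462 - \left(3 + 66978\right) = -1675462 - 66981 = -1742443$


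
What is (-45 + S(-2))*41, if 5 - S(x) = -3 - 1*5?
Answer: -1312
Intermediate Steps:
S(x) = 13 (S(x) = 5 - (-3 - 1*5) = 5 - (-3 - 5) = 5 - 1*(-8) = 5 + 8 = 13)
(-45 + S(-2))*41 = (-45 + 13)*41 = -32*41 = -1312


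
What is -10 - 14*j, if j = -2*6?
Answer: 158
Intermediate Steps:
j = -12
-10 - 14*j = -10 - 14*(-12) = -10 + 168 = 158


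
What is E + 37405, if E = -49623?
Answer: -12218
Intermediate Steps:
E + 37405 = -49623 + 37405 = -12218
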